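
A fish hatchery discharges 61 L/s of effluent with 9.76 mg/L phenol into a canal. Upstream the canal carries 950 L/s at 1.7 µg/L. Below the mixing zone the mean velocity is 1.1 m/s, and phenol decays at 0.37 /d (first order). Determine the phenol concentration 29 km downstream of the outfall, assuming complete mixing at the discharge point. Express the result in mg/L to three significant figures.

0.527 mg/L

61 L/s = 0.061 m³/s.
950 L/s = 0.95 m³/s.
1.7 µg/L = 0.0017 mg/L.
After complete mixing, C₀ = (0.061·9.76 + 0.95·0.0017) / 1.011 = 0.5905 mg/L.
Travel time t = 2.9e+04 m / 1.1 m/s = 2.636e+04 s = 0.3051 d.
C = 0.5905·exp(−0.37·0.3051) = 0.5905·0.8932 = 0.5274 mg/L.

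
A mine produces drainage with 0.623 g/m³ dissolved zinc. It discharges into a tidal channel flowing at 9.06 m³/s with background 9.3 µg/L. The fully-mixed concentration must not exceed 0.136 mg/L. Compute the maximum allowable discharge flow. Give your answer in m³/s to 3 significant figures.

2.36 m³/s

9.3 µg/L = 0.0093 mg/L.
Mass balance at complete mixing: C_std·(Q_w + Q_r) = Q_w·C_e + Q_r·C_b.
Rearranging, Q_w = Q_r·(C_std − C_b)/(C_e − C_std) = 9.06·(0.136 − 0.0093) / (0.623 − 0.136) = 2.357 m³/s.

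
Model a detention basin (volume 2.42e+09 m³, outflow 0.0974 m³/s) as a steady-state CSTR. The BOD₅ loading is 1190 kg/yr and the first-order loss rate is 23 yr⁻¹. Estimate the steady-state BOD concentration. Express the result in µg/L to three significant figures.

Outflow Q = 0.0974 m³/s × 3.156e+07 s/yr = 3.074e+06 m³/yr.
Steady-state CSTR mass balance: W = Q·C + k·V·C, so C = W/(Q + kV).
Q + kV = 3.074e+06 + 23·2.42e+09 = 5.566e+10 m³/yr.
C = 1190/5.566e+10 = 2.138e-08 kg/m³ = 2.138e-05 mg/L = 0.02138 µg/L.

0.0214 µg/L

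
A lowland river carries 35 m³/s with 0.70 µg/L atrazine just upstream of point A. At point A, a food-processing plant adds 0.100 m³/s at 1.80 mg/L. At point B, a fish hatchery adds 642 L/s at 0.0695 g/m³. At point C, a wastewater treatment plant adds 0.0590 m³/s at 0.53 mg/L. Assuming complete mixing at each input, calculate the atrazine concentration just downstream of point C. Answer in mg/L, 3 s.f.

0.70 µg/L = 0.0007 mg/L.
After input A: C = (35·0.0007 + 0.1·1.8) / 35.1 = 0.005826 mg/L.
642 L/s = 0.642 m³/s.
After input B: C = (35.1·0.005826 + 0.642·0.0695) / 35.74 = 0.00697 mg/L.
After input C: C = (35.74·0.00697 + 0.059·0.53) / 35.8 = 0.007832 mg/L.

0.00783 mg/L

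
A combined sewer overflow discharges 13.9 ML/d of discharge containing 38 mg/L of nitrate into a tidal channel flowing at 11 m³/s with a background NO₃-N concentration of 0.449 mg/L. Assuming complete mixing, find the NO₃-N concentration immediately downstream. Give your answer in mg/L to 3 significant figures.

13.9 ML/d = 0.1609 m³/s.
By mass balance at complete mixing, C = (0.1609·38 + 11·0.449) / (0.1609 + 11) = 11.05/11.16 = 0.9903 mg/L.

0.990 mg/L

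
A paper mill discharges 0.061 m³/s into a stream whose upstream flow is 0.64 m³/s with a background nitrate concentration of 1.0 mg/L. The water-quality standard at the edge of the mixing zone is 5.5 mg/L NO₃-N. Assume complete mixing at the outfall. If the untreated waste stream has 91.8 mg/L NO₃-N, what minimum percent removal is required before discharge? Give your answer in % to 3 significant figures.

42.6 %

Mass balance: 5.5·0.701 = 0.061·Cₑ + 0.64·1.
Cₑ = (3.856 − 0.64) / 0.061 = 52.71 mg/L.
Required removal = 1 − 52.71/91.8 = 42.58 %.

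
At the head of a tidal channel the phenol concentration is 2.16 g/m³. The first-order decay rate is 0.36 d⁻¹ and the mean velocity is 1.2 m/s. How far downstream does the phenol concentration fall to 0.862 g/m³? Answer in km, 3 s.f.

265 km

From C = C₀·e^(−kt), t = ln(C₀/C)/k = ln(2.16/0.862)/0.36 = 0.9186/0.36 = 2.552 d.
Distance = v·t = 1.2 m/s × 2.205e+05 s = 2.646e+05 m = 264.6 km.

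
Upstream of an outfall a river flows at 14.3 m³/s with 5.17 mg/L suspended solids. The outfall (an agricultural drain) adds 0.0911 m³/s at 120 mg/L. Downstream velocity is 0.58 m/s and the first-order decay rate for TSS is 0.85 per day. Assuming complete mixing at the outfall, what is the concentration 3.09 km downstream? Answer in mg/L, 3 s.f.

After complete mixing, C₀ = (0.0911·120 + 14.3·5.17) / 14.39 = 5.897 mg/L.
Travel time t = 3090 m / 0.58 m/s = 5328 s = 0.06166 d.
C = 5.897·exp(−0.85·0.06166) = 5.897·0.9489 = 5.596 mg/L.

5.60 mg/L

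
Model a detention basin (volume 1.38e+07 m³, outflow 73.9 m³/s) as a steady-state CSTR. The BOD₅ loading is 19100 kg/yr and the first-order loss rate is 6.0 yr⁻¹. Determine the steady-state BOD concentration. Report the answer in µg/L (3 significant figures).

Outflow Q = 73.9 m³/s × 3.156e+07 s/yr = 2.332e+09 m³/yr.
Steady-state CSTR mass balance: W = Q·C + k·V·C, so C = W/(Q + kV).
Q + kV = 2.332e+09 + 6.0·1.38e+07 = 2.415e+09 m³/yr.
C = 19100/2.415e+09 = 7.909e-06 kg/m³ = 0.007909 mg/L = 7.909 µg/L.

7.91 µg/L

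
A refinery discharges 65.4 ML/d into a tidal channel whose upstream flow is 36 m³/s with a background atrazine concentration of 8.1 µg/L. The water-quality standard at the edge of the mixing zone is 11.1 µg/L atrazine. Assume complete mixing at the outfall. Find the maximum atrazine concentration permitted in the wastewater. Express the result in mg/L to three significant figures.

65.4 ML/d = 0.7569 m³/s.
8.1 µg/L = 0.0081 mg/L.
11.1 µg/L = 0.0111 mg/L.
Mass balance: 0.0111·36.76 = 0.7569·Cₑ + 36·0.0081.
Cₑ = (0.408 − 0.2916) / 0.7569 = 0.1538 mg/L.

0.154 mg/L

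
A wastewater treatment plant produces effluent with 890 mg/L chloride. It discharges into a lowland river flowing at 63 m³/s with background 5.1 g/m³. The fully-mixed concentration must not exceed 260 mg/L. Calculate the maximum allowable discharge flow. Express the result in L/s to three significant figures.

Mass balance at complete mixing: C_std·(Q_w + Q_r) = Q_w·C_e + Q_r·C_b.
Rearranging, Q_w = Q_r·(C_std − C_b)/(C_e − C_std) = 63·(260 − 5.1) / (890 − 260) = 25.49 m³/s.
= 2.549e+04 L/s.

25500 L/s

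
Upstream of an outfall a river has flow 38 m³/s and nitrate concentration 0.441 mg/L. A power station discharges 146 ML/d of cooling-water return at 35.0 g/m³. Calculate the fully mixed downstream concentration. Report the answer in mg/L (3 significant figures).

1.91 mg/L

146 ML/d = 1.69 m³/s.
Flow-weighted mixing gives C = (1.69·35 + 38·0.441) / (1.69 + 38) = 75.9/39.69 = 1.912 mg/L.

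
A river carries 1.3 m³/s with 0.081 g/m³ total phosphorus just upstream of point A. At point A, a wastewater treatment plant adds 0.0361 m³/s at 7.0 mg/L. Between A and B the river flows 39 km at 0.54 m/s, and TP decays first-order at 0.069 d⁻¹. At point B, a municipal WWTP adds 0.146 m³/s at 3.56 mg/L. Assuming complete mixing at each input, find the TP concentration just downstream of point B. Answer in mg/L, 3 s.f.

After input A: C = (1.3·0.081 + 0.0361·7) / 1.336 = 0.2679 mg/L.
Over the 39 km reach to input B (t = 7.222e+04 s = 0.8359 d), decay gives C = 0.2679·exp(−0.069·0.8359) = 0.2529 mg/L.
After input B: C = (1.336·0.2529 + 0.146·3.56) / 1.482 = 0.5787 mg/L.

0.579 mg/L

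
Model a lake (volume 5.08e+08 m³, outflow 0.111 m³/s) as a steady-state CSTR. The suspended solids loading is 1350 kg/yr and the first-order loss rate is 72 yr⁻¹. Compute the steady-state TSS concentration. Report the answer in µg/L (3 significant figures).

0.0369 µg/L

Outflow Q = 0.111 m³/s × 3.156e+07 s/yr = 3.503e+06 m³/yr.
Steady-state CSTR mass balance: W = Q·C + k·V·C, so C = W/(Q + kV).
Q + kV = 3.503e+06 + 72·5.08e+08 = 3.658e+10 m³/yr.
C = 1350/3.658e+10 = 3.691e-08 kg/m³ = 3.691e-05 mg/L = 0.03691 µg/L.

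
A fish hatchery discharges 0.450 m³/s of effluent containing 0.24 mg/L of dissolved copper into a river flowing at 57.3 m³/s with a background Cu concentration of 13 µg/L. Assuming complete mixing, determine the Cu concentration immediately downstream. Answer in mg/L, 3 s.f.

13 µg/L = 0.013 mg/L.
Conservation of mass across the mixing zone: C = (0.45·0.24 + 57.3·0.013) / (0.45 + 57.3) = 0.8529/57.75 = 0.01477 mg/L.

0.0148 mg/L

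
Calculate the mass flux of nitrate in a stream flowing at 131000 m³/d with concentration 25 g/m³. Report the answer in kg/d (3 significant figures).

131000 m³/d = 1.516 m³/s.
Mass flux = Q·C = 1.516 m³/s × 25 g/m³ = 37.91 g/s.
= 37.91 g/s × 86.4 = 3275 kg/d.

3280 kg/d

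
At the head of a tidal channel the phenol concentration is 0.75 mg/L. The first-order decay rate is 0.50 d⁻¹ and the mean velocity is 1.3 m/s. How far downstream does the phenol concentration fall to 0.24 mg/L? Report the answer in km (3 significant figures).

256 km

From C = C₀·e^(−kt), t = ln(C₀/C)/k = ln(0.75/0.24)/0.50 = 1.139/0.50 = 2.279 d.
Distance = v·t = 1.3 m/s × 1.969e+05 s = 2.56e+05 m = 256 km.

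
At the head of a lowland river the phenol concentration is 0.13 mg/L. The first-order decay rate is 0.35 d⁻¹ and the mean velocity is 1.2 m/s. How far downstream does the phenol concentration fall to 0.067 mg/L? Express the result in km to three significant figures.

196 km

From C = C₀·e^(−kt), t = ln(C₀/C)/k = ln(0.13/0.067)/0.35 = 0.6628/0.35 = 1.894 d.
Distance = v·t = 1.2 m/s × 1.636e+05 s = 1.964e+05 m = 196.4 km.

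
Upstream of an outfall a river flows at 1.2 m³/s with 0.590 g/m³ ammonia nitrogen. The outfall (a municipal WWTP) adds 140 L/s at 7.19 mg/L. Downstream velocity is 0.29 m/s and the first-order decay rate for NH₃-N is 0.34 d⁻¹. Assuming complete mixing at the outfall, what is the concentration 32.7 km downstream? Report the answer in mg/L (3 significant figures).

140 L/s = 0.14 m³/s.
After complete mixing, C₀ = (0.14·7.19 + 1.2·0.59) / 1.34 = 1.28 mg/L.
Travel time t = 3.27e+04 m / 0.29 m/s = 1.128e+05 s = 1.305 d.
C = 1.28·exp(−0.34·1.305) = 1.28·0.6416 = 0.821 mg/L.

0.821 mg/L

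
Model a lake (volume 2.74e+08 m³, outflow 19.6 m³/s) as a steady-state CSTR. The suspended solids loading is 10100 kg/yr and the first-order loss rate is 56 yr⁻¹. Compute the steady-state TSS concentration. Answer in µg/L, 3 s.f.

Outflow Q = 19.6 m³/s × 3.156e+07 s/yr = 6.185e+08 m³/yr.
Steady-state CSTR mass balance: W = Q·C + k·V·C, so C = W/(Q + kV).
Q + kV = 6.185e+08 + 56·2.74e+08 = 1.596e+10 m³/yr.
C = 10100/1.596e+10 = 6.327e-07 kg/m³ = 0.0006327 mg/L = 0.6327 µg/L.

0.633 µg/L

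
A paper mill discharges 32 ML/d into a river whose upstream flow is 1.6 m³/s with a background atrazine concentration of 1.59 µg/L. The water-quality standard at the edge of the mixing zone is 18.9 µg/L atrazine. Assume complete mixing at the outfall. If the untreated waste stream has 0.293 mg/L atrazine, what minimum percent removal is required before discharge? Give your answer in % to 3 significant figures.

68.0 %

32 ML/d = 0.3704 m³/s.
1.59 µg/L = 0.00159 mg/L.
18.9 µg/L = 0.0189 mg/L.
Mass balance: 0.0189·1.97 = 0.3704·Cₑ + 1.6·0.00159.
Cₑ = (0.03724 − 0.002544) / 0.3704 = 0.09368 mg/L.
Required removal = 1 − 0.09368/0.293 = 68.03 %.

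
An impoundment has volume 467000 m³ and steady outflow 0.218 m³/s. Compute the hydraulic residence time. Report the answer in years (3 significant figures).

Q = 0.218 m³/s × 3.156e+07 s/yr = 6.88e+06 m³/yr.
Hydraulic residence time τ = V/Q = 467000/6.88e+06 = 0.06788 yr.

0.0679 yr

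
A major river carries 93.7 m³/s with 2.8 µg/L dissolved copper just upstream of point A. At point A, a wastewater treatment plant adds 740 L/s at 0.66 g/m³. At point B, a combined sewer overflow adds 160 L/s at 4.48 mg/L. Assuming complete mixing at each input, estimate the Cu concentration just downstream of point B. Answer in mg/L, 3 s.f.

0.0155 mg/L

2.8 µg/L = 0.0028 mg/L.
740 L/s = 0.74 m³/s.
After input A: C = (93.7·0.0028 + 0.74·0.66) / 94.44 = 0.00795 mg/L.
160 L/s = 0.16 m³/s.
After input B: C = (94.44·0.00795 + 0.16·4.48) / 94.6 = 0.01551 mg/L.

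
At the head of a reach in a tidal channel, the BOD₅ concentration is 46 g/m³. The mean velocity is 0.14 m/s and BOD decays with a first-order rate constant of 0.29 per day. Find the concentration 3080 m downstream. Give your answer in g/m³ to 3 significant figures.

Travel time t = 3080 m / 0.14 m/s = 3080/0.14 = 2.2e+04 s = 0.2546 d.
First-order decay: C = 46·exp(−0.29·0.2546) = 46·0.9288 = 42.73 g/m³.

42.7 g/m³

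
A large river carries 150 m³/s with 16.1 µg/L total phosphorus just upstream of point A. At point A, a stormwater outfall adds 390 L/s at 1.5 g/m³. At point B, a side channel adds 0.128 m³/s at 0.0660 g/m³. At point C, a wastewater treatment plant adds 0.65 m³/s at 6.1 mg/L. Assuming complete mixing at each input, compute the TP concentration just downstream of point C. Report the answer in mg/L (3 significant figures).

0.0461 mg/L

16.1 µg/L = 0.0161 mg/L.
390 L/s = 0.39 m³/s.
After input A: C = (150·0.0161 + 0.39·1.5) / 150.4 = 0.01995 mg/L.
After input B: C = (150.4·0.01995 + 0.128·0.066) / 150.5 = 0.01999 mg/L.
After input C: C = (150.5·0.01999 + 0.65·6.1) / 151.2 = 0.04613 mg/L.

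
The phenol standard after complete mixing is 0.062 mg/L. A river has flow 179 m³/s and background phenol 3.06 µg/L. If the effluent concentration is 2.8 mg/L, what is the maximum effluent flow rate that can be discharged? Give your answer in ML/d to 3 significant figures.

3.06 µg/L = 0.00306 mg/L.
Mass balance at complete mixing: C_std·(Q_w + Q_r) = Q_w·C_e + Q_r·C_b.
Rearranging, Q_w = Q_r·(C_std − C_b)/(C_e − C_std) = 179·(0.062 − 0.00306) / (2.8 − 0.062) = 3.853 m³/s.
= 332.9 ML/d.

333 ML/d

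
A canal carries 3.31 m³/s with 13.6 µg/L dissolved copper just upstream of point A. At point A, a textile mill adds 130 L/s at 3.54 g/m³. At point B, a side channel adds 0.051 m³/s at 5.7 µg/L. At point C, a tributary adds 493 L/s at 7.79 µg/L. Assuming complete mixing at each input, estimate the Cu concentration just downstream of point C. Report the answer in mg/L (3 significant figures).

0.128 mg/L

13.6 µg/L = 0.0136 mg/L.
130 L/s = 0.13 m³/s.
After input A: C = (3.31·0.0136 + 0.13·3.54) / 3.44 = 0.1469 mg/L.
5.7 µg/L = 0.0057 mg/L.
After input B: C = (3.44·0.1469 + 0.051·0.0057) / 3.491 = 0.1448 mg/L.
493 L/s = 0.493 m³/s.
7.79 µg/L = 0.00779 mg/L.
After input C: C = (3.491·0.1448 + 0.493·0.00779) / 3.984 = 0.1278 mg/L.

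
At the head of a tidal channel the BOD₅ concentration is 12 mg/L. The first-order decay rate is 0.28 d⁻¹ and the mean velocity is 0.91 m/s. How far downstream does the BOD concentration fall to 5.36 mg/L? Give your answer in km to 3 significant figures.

226 km

From C = C₀·e^(−kt), t = ln(C₀/C)/k = ln(12/5.36)/0.28 = 0.8059/0.28 = 2.878 d.
Distance = v·t = 0.91 m/s × 2.487e+05 s = 2.263e+05 m = 226.3 km.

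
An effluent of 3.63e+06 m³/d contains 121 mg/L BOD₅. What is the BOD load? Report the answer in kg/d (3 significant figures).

3.63e+06 m³/d = 42.01 m³/s.
Mass flux = Q·C = 42.01 m³/s × 121 g/m³ = 5084 g/s.
= 5084 g/s × 86.4 = 4.392e+05 kg/d.

439000 kg/d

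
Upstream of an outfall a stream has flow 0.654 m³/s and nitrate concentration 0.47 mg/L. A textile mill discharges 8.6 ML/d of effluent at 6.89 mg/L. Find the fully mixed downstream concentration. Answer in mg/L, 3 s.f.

1.32 mg/L

8.6 ML/d = 0.09954 m³/s.
Conservation of mass across the mixing zone: C = (0.09954·6.89 + 0.654·0.47) / (0.09954 + 0.654) = 0.9932/0.7535 = 1.318 mg/L.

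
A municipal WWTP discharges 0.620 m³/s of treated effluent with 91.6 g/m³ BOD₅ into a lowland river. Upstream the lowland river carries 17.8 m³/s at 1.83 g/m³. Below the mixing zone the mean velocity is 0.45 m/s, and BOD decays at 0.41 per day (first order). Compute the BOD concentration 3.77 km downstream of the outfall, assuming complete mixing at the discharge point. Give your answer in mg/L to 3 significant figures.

After complete mixing, C₀ = (0.62·91.6 + 17.8·1.83) / 18.42 = 4.852 mg/L.
Travel time t = 3770 m / 0.45 m/s = 8378 s = 0.09697 d.
C = 4.852·exp(−0.41·0.09697) = 4.852·0.961 = 4.662 mg/L.

4.66 mg/L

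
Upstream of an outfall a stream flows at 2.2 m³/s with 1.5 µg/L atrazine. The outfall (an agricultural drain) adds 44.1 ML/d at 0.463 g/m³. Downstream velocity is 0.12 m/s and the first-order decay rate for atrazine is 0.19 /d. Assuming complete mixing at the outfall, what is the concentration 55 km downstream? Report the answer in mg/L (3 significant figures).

44.1 ML/d = 0.5104 m³/s.
1.5 µg/L = 0.0015 mg/L.
After complete mixing, C₀ = (0.5104·0.463 + 2.2·0.0015) / 2.71 = 0.08841 mg/L.
Travel time t = 5.5e+04 m / 0.12 m/s = 4.583e+05 s = 5.305 d.
C = 0.08841·exp(−0.19·5.305) = 0.08841·0.365 = 0.03227 mg/L.

0.0323 mg/L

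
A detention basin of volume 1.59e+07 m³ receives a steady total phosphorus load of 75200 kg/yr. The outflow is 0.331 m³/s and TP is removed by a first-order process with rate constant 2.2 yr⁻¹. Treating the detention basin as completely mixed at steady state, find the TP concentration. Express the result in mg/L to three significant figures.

Outflow Q = 0.331 m³/s × 3.156e+07 s/yr = 1.045e+07 m³/yr.
Steady-state CSTR mass balance: W = Q·C + k·V·C, so C = W/(Q + kV).
Q + kV = 1.045e+07 + 2.2·1.59e+07 = 4.543e+07 m³/yr.
C = 75200/4.543e+07 = 0.001655 kg/m³ = 1.655 mg/L.

1.66 mg/L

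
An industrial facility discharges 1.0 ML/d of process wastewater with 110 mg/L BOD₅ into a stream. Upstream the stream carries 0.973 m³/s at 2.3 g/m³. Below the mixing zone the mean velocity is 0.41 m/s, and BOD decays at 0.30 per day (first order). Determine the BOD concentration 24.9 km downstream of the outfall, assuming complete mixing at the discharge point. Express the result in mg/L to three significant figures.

1.0 ML/d = 0.01157 m³/s.
After complete mixing, C₀ = (0.01157·110 + 0.973·2.3) / 0.9846 = 3.566 mg/L.
Travel time t = 2.49e+04 m / 0.41 m/s = 6.073e+04 s = 0.7029 d.
C = 3.566·exp(−0.30·0.7029) = 3.566·0.8099 = 2.888 mg/L.

2.89 mg/L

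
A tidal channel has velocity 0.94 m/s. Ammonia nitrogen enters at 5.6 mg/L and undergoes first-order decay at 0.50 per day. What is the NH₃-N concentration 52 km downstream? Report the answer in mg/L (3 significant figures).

4.07 mg/L

Travel time t = 52 km / 0.94 m/s = 5.2e+04/0.94 = 5.532e+04 s = 0.6403 d.
First-order decay: C = 5.6·exp(−0.50·0.6403) = 5.6·0.7261 = 4.066 mg/L.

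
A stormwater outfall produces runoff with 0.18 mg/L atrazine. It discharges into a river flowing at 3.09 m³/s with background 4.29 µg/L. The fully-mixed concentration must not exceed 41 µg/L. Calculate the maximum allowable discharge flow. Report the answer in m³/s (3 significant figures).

0.816 m³/s

4.29 µg/L = 0.00429 mg/L.
41 µg/L = 0.041 mg/L.
Mass balance at complete mixing: C_std·(Q_w + Q_r) = Q_w·C_e + Q_r·C_b.
Rearranging, Q_w = Q_r·(C_std − C_b)/(C_e − C_std) = 3.09·(0.041 − 0.00429) / (0.18 − 0.041) = 0.8161 m³/s.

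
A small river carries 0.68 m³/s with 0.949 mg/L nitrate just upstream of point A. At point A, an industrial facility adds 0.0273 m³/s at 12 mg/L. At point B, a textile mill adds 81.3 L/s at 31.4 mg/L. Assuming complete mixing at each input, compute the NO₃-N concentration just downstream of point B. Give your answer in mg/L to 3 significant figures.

After input A: C = (0.68·0.949 + 0.0273·12) / 0.7073 = 1.376 mg/L.
81.3 L/s = 0.0813 m³/s.
After input B: C = (0.7073·1.376 + 0.0813·31.4) / 0.7886 = 4.471 mg/L.

4.47 mg/L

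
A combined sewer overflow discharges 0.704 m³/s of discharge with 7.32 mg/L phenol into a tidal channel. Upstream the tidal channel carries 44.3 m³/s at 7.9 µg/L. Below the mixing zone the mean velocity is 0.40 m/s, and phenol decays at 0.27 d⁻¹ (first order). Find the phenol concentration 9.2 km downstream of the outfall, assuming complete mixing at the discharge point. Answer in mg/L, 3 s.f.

7.9 µg/L = 0.0079 mg/L.
After complete mixing, C₀ = (0.704·7.32 + 44.3·0.0079) / 45 = 0.1223 mg/L.
Travel time t = 9200 m / 0.40 m/s = 2.3e+04 s = 0.2662 d.
C = 0.1223·exp(−0.27·0.2662) = 0.1223·0.9306 = 0.1138 mg/L.

0.114 mg/L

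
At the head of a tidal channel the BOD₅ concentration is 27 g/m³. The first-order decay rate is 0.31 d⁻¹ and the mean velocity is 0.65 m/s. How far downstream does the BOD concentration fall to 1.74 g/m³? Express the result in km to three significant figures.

From C = C₀·e^(−kt), t = ln(C₀/C)/k = ln(27/1.74)/0.31 = 2.742/0.31 = 8.845 d.
Distance = v·t = 0.65 m/s × 7.642e+05 s = 4.967e+05 m = 496.7 km.

497 km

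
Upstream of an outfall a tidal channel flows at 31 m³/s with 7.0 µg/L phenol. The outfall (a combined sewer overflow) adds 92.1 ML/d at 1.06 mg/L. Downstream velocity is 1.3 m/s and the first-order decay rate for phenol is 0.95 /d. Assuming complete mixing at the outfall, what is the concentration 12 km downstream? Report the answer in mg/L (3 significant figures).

0.0380 mg/L

92.1 ML/d = 1.066 m³/s.
7.0 µg/L = 0.007 mg/L.
After complete mixing, C₀ = (1.066·1.06 + 31·0.007) / 32.07 = 0.042 mg/L.
Travel time t = 1.2e+04 m / 1.3 m/s = 9231 s = 0.1068 d.
C = 0.042·exp(−0.95·0.1068) = 0.042·0.9035 = 0.03795 mg/L.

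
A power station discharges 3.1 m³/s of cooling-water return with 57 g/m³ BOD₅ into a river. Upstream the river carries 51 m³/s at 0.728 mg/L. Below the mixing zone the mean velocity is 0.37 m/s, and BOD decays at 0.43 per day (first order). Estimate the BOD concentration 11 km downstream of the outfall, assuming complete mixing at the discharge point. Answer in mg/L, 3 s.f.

3.41 mg/L

After complete mixing, C₀ = (3.1·57 + 51·0.728) / 54.1 = 3.952 mg/L.
Travel time t = 1.1e+04 m / 0.37 m/s = 2.973e+04 s = 0.3441 d.
C = 3.952·exp(−0.43·0.3441) = 3.952·0.8625 = 3.409 mg/L.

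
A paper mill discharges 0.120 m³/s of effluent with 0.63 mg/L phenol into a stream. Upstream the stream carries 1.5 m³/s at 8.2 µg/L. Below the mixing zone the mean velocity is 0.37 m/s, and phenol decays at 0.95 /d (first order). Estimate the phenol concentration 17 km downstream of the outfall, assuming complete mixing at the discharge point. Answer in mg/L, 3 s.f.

0.0327 mg/L

8.2 µg/L = 0.0082 mg/L.
After complete mixing, C₀ = (0.12·0.63 + 1.5·0.0082) / 1.62 = 0.05426 mg/L.
Travel time t = 1.7e+04 m / 0.37 m/s = 4.595e+04 s = 0.5318 d.
C = 0.05426·exp(−0.95·0.5318) = 0.05426·0.6034 = 0.03274 mg/L.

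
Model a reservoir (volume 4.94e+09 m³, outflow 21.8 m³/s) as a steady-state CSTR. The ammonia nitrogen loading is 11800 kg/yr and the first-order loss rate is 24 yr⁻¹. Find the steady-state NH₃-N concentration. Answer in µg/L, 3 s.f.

Outflow Q = 21.8 m³/s × 3.156e+07 s/yr = 6.88e+08 m³/yr.
Steady-state CSTR mass balance: W = Q·C + k·V·C, so C = W/(Q + kV).
Q + kV = 6.88e+08 + 24·4.94e+09 = 1.192e+11 m³/yr.
C = 11800/1.192e+11 = 9.895e-08 kg/m³ = 9.895e-05 mg/L = 0.09895 µg/L.

0.0990 µg/L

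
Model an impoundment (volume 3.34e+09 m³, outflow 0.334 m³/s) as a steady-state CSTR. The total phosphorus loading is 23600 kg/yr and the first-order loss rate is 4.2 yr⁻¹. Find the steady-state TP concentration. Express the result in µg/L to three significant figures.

Outflow Q = 0.334 m³/s × 3.156e+07 s/yr = 1.054e+07 m³/yr.
Steady-state CSTR mass balance: W = Q·C + k·V·C, so C = W/(Q + kV).
Q + kV = 1.054e+07 + 4.2·3.34e+09 = 1.404e+10 m³/yr.
C = 23600/1.404e+10 = 1.681e-06 kg/m³ = 0.001681 mg/L = 1.681 µg/L.

1.68 µg/L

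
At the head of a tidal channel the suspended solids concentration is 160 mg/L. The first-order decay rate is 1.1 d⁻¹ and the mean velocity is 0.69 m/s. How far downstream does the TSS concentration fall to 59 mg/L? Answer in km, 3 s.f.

54.1 km

From C = C₀·e^(−kt), t = ln(C₀/C)/k = ln(160/59)/1.1 = 0.9976/1.1 = 0.9069 d.
Distance = v·t = 0.69 m/s × 7.836e+04 s = 5.407e+04 m = 54.07 km.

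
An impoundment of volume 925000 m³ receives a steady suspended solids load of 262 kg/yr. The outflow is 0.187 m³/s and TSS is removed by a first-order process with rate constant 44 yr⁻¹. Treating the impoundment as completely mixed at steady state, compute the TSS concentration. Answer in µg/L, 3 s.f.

Outflow Q = 0.187 m³/s × 3.156e+07 s/yr = 5.901e+06 m³/yr.
Steady-state CSTR mass balance: W = Q·C + k·V·C, so C = W/(Q + kV).
Q + kV = 5.901e+06 + 44·925000 = 4.66e+07 m³/yr.
C = 262/4.66e+07 = 5.622e-06 kg/m³ = 0.005622 mg/L = 5.622 µg/L.

5.62 µg/L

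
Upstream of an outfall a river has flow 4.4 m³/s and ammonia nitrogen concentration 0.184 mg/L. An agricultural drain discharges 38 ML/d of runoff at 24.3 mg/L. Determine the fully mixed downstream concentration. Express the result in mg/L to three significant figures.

38 ML/d = 0.4398 m³/s.
By mass balance at complete mixing, C = (0.4398·24.3 + 4.4·0.184) / (0.4398 + 4.4) = 11.5/4.84 = 2.376 mg/L.

2.38 mg/L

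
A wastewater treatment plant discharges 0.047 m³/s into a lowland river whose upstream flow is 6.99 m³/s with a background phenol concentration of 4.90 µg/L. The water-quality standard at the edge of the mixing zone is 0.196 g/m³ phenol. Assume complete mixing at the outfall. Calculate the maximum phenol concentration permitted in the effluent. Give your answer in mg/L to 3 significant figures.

28.6 mg/L

4.90 µg/L = 0.0049 mg/L.
Mass balance: 0.196·7.037 = 0.047·Cₑ + 6.99·0.0049.
Cₑ = (1.379 − 0.03425) / 0.047 = 28.62 mg/L.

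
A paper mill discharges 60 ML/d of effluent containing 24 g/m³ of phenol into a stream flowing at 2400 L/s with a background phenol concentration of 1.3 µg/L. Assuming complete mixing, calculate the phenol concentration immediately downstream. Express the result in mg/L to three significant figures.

5.39 mg/L

60 ML/d = 0.6944 m³/s.
2400 L/s = 2.4 m³/s.
1.3 µg/L = 0.0013 mg/L.
By mass balance at complete mixing, C = (0.6944·24 + 2.4·0.0013) / (0.6944 + 2.4) = 16.67/3.094 = 5.387 mg/L.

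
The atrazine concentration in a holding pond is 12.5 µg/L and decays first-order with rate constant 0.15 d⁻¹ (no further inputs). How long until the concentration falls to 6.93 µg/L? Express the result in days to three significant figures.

t = ln(C₀/C)/k = ln(12.5/6.93)/0.15 = 0.5899/0.15 = 3.932 d.

3.93 d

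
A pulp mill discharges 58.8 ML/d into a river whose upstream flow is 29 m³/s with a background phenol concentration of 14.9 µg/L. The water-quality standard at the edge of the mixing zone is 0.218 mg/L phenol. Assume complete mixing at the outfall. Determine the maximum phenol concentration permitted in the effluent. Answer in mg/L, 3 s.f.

58.8 ML/d = 0.6806 m³/s.
14.9 µg/L = 0.0149 mg/L.
Mass balance: 0.218·29.68 = 0.6806·Cₑ + 29·0.0149.
Cₑ = (6.47 − 0.4321) / 0.6806 = 8.873 mg/L.

8.87 mg/L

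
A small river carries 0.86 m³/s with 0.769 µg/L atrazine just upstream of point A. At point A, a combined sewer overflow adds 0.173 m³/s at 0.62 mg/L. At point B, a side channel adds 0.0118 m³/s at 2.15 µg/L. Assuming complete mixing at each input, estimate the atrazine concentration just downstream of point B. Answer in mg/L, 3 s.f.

0.103 mg/L

0.769 µg/L = 0.000769 mg/L.
After input A: C = (0.86·0.000769 + 0.173·0.62) / 1.033 = 0.1045 mg/L.
2.15 µg/L = 0.00215 mg/L.
After input B: C = (1.033·0.1045 + 0.0118·0.00215) / 1.045 = 0.1033 mg/L.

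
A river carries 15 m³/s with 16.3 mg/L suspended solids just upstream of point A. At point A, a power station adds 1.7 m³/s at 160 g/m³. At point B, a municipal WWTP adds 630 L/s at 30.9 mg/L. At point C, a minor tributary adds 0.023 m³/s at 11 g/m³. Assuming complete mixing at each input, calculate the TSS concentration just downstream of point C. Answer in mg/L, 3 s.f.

After input A: C = (15·16.3 + 1.7·160) / 16.7 = 30.93 mg/L.
630 L/s = 0.63 m³/s.
After input B: C = (16.7·30.93 + 0.63·30.9) / 17.33 = 30.93 mg/L.
After input C: C = (17.33·30.93 + 0.023·11) / 17.35 = 30.9 mg/L.

30.9 mg/L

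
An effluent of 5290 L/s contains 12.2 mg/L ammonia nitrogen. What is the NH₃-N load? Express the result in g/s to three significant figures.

64.5 g/s

5290 L/s = 5.29 m³/s.
Mass flux = Q·C = 5.29 m³/s × 12.2 g/m³ = 64.54 g/s.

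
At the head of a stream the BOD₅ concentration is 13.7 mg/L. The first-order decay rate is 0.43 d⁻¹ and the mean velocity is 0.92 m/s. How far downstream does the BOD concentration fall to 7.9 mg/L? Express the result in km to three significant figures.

From C = C₀·e^(−kt), t = ln(C₀/C)/k = ln(13.7/7.9)/0.43 = 0.5505/0.43 = 1.28 d.
Distance = v·t = 0.92 m/s × 1.106e+05 s = 1.018e+05 m = 101.8 km.

102 km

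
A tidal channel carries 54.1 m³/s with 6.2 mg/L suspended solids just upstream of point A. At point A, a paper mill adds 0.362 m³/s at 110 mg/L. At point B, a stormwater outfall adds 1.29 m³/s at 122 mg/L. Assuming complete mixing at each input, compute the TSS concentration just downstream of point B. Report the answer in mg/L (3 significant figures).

9.55 mg/L

After input A: C = (54.1·6.2 + 0.362·110) / 54.46 = 6.89 mg/L.
After input B: C = (54.46·6.89 + 1.29·122) / 55.75 = 9.553 mg/L.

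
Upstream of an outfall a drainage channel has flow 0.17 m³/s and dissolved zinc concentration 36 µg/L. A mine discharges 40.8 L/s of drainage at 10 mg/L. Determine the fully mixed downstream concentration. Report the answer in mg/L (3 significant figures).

40.8 L/s = 0.0408 m³/s.
36 µg/L = 0.036 mg/L.
Conservation of mass across the mixing zone: C = (0.0408·10 + 0.17·0.036) / (0.0408 + 0.17) = 0.4141/0.2108 = 1.965 mg/L.

1.96 mg/L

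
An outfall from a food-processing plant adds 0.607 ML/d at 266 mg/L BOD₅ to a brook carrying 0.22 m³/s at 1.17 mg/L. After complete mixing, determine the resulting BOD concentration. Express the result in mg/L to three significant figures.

0.607 ML/d = 0.007025 m³/s.
By mass balance at complete mixing, C = (0.007025·266 + 0.22·1.17) / (0.007025 + 0.22) = 2.126/0.227 = 9.365 mg/L.

9.37 mg/L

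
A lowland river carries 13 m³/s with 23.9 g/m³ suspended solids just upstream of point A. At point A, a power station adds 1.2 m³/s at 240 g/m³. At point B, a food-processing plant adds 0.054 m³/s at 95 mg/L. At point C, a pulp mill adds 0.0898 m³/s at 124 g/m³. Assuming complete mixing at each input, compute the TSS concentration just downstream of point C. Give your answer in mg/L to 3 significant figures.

42.9 mg/L

After input A: C = (13·23.9 + 1.2·240) / 14.2 = 42.16 mg/L.
After input B: C = (14.2·42.16 + 0.054·95) / 14.25 = 42.36 mg/L.
After input C: C = (14.25·42.36 + 0.0898·124) / 14.34 = 42.87 mg/L.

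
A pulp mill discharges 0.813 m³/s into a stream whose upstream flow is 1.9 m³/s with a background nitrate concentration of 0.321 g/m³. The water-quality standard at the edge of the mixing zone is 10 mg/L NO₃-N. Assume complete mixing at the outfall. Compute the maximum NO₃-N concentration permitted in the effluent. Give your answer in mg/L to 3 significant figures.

32.6 mg/L

Mass balance: 10·2.713 = 0.813·Cₑ + 1.9·0.321.
Cₑ = (27.13 − 0.6099) / 0.813 = 32.62 mg/L.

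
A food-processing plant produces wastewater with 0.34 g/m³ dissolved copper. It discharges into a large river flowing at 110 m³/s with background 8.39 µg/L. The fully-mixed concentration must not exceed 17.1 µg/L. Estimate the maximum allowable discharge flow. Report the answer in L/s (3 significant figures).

2970 L/s

8.39 µg/L = 0.00839 mg/L.
17.1 µg/L = 0.0171 mg/L.
Mass balance at complete mixing: C_std·(Q_w + Q_r) = Q_w·C_e + Q_r·C_b.
Rearranging, Q_w = Q_r·(C_std − C_b)/(C_e − C_std) = 110·(0.0171 − 0.00839) / (0.34 − 0.0171) = 2.967 m³/s.
= 2967 L/s.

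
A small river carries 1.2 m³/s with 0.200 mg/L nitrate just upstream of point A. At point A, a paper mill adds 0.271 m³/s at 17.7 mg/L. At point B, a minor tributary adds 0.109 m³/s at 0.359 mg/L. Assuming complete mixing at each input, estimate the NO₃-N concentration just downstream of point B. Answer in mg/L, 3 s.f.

After input A: C = (1.2·0.2 + 0.271·17.7) / 1.471 = 3.424 mg/L.
After input B: C = (1.471·3.424 + 0.109·0.359) / 1.58 = 3.213 mg/L.

3.21 mg/L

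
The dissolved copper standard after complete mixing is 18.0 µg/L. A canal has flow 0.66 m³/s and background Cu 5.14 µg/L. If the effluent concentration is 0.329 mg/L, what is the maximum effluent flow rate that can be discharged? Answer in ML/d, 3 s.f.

2.36 ML/d

5.14 µg/L = 0.00514 mg/L.
18.0 µg/L = 0.018 mg/L.
Mass balance at complete mixing: C_std·(Q_w + Q_r) = Q_w·C_e + Q_r·C_b.
Rearranging, Q_w = Q_r·(C_std − C_b)/(C_e − C_std) = 0.66·(0.018 − 0.00514) / (0.329 − 0.018) = 0.02729 m³/s.
= 2.358 ML/d.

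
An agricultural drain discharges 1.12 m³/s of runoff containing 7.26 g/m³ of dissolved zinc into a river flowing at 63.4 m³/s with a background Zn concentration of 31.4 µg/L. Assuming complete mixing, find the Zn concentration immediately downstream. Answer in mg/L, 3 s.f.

0.157 mg/L

31.4 µg/L = 0.0314 mg/L.
Flow-weighted mixing gives C = (1.12·7.26 + 63.4·0.0314) / (1.12 + 63.4) = 10.12/64.52 = 0.1569 mg/L.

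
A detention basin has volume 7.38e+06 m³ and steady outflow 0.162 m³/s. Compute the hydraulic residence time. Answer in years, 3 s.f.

Q = 0.162 m³/s × 3.156e+07 s/yr = 5.112e+06 m³/yr.
Hydraulic residence time τ = V/Q = 7.38e+06/5.112e+06 = 1.444 yr.

1.44 yr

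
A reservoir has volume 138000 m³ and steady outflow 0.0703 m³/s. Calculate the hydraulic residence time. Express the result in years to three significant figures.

0.0622 yr

Q = 0.0703 m³/s × 3.156e+07 s/yr = 2.218e+06 m³/yr.
Hydraulic residence time τ = V/Q = 138000/2.218e+06 = 0.0622 yr.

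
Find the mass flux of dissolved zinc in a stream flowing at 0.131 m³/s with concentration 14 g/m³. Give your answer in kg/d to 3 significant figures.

Mass flux = Q·C = 0.131 m³/s × 14 g/m³ = 1.834 g/s.
= 1.834 g/s × 86.4 = 158.5 kg/d.

158 kg/d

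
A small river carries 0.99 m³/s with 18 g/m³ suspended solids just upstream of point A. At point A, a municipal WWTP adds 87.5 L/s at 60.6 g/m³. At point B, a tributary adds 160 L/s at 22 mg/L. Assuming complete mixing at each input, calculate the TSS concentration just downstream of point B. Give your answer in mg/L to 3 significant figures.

87.5 L/s = 0.0875 m³/s.
After input A: C = (0.99·18 + 0.0875·60.6) / 1.077 = 21.46 mg/L.
160 L/s = 0.16 m³/s.
After input B: C = (1.077·21.46 + 0.16·22) / 1.237 = 21.53 mg/L.

21.5 mg/L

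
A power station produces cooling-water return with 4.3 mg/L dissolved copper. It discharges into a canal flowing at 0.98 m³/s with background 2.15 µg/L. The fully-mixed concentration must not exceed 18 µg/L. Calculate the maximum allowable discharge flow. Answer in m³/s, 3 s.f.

0.00363 m³/s

2.15 µg/L = 0.00215 mg/L.
18 µg/L = 0.018 mg/L.
Mass balance at complete mixing: C_std·(Q_w + Q_r) = Q_w·C_e + Q_r·C_b.
Rearranging, Q_w = Q_r·(C_std − C_b)/(C_e − C_std) = 0.98·(0.018 − 0.00215) / (4.3 − 0.018) = 0.003628 m³/s.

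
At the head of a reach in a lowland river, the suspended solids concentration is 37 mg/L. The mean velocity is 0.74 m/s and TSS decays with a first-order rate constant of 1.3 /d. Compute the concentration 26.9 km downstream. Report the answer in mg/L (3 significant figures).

21.4 mg/L

Travel time t = 26.9 km / 0.74 m/s = 2.69e+04/0.74 = 3.635e+04 s = 0.4207 d.
First-order decay: C = 37·exp(−1.3·0.4207) = 37·0.5787 = 21.41 mg/L.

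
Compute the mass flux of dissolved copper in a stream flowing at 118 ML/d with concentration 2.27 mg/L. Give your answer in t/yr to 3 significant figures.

97.8 t/yr

118 ML/d = 1.366 m³/s.
Mass flux = Q·C = 1.366 m³/s × 2.27 g/m³ = 3.1 g/s.
= 3.1 g/s × 31.56 = 97.84 t/yr.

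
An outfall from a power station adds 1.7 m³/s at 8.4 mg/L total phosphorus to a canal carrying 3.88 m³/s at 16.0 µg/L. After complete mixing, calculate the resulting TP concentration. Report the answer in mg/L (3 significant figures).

2.57 mg/L

16.0 µg/L = 0.016 mg/L.
Flow-weighted mixing gives C = (1.7·8.4 + 3.88·0.016) / (1.7 + 3.88) = 14.34/5.58 = 2.57 mg/L.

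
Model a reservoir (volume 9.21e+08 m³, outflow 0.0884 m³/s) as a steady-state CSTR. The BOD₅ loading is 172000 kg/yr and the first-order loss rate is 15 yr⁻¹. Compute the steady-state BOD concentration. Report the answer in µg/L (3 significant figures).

Outflow Q = 0.0884 m³/s × 3.156e+07 s/yr = 2.79e+06 m³/yr.
Steady-state CSTR mass balance: W = Q·C + k·V·C, so C = W/(Q + kV).
Q + kV = 2.79e+06 + 15·9.21e+08 = 1.382e+10 m³/yr.
C = 172000/1.382e+10 = 1.245e-05 kg/m³ = 0.01245 mg/L = 12.45 µg/L.

12.4 µg/L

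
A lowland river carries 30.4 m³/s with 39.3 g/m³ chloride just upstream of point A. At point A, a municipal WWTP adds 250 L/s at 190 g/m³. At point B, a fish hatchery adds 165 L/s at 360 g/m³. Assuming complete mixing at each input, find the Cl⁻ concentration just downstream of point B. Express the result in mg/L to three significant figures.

42.2 mg/L

250 L/s = 0.25 m³/s.
After input A: C = (30.4·39.3 + 0.25·190) / 30.65 = 40.53 mg/L.
165 L/s = 0.165 m³/s.
After input B: C = (30.65·40.53 + 0.165·360) / 30.81 = 42.24 mg/L.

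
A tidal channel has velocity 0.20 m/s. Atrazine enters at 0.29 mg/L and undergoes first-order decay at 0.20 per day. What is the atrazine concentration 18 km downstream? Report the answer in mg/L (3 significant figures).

0.235 mg/L

Travel time t = 18 km / 0.20 m/s = 1.8e+04/0.20 = 9e+04 s = 1.042 d.
First-order decay: C = 0.29·exp(−0.20·1.042) = 0.29·0.8119 = 0.2355 mg/L.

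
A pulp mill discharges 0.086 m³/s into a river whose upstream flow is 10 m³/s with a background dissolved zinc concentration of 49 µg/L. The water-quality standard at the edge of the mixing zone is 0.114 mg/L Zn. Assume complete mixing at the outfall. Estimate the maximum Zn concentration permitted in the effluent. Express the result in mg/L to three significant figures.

7.67 mg/L

49 µg/L = 0.049 mg/L.
Mass balance: 0.114·10.09 = 0.086·Cₑ + 10·0.049.
Cₑ = (1.15 − 0.49) / 0.086 = 7.672 mg/L.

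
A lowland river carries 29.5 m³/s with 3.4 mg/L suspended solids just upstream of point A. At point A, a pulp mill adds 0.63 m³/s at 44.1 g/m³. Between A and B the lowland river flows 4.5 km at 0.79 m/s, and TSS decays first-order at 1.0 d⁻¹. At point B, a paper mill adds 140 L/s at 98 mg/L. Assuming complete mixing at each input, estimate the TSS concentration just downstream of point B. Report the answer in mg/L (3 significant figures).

After input A: C = (29.5·3.4 + 0.63·44.1) / 30.13 = 4.251 mg/L.
Over the 4.5 km reach to input B (t = 5696 s = 0.06593 d), decay gives C = 4.251·exp(−1.0·0.06593) = 3.98 mg/L.
140 L/s = 0.14 m³/s.
After input B: C = (30.13·3.98 + 0.14·98) / 30.27 = 4.415 mg/L.

4.41 mg/L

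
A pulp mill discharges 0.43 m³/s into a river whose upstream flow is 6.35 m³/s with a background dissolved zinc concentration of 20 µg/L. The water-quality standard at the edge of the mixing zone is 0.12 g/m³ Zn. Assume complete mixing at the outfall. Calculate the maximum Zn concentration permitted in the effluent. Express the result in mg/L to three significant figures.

20 µg/L = 0.02 mg/L.
Mass balance: 0.12·6.78 = 0.43·Cₑ + 6.35·0.02.
Cₑ = (0.8136 − 0.127) / 0.43 = 1.597 mg/L.

1.60 mg/L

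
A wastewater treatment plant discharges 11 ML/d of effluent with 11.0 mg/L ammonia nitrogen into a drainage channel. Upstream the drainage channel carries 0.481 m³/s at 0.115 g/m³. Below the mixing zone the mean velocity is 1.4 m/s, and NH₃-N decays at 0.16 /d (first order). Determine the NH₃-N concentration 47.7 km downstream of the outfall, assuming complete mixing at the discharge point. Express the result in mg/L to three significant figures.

11 ML/d = 0.1273 m³/s.
After complete mixing, C₀ = (0.1273·11 + 0.481·0.115) / 0.6083 = 2.393 mg/L.
Travel time t = 4.77e+04 m / 1.4 m/s = 3.407e+04 s = 0.3943 d.
C = 2.393·exp(−0.16·0.3943) = 2.393·0.9389 = 2.247 mg/L.

2.25 mg/L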